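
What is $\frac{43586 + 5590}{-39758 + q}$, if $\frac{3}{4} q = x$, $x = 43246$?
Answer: $\frac{73764}{26855} \approx 2.7467$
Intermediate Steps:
$q = \frac{172984}{3}$ ($q = \frac{4}{3} \cdot 43246 = \frac{172984}{3} \approx 57661.0$)
$\frac{43586 + 5590}{-39758 + q} = \frac{43586 + 5590}{-39758 + \frac{172984}{3}} = \frac{49176}{\frac{53710}{3}} = 49176 \cdot \frac{3}{53710} = \frac{73764}{26855}$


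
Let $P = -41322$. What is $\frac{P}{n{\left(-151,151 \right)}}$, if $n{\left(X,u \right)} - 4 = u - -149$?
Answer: $- \frac{20661}{152} \approx -135.93$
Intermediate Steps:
$n{\left(X,u \right)} = 153 + u$ ($n{\left(X,u \right)} = 4 + \left(u - -149\right) = 4 + \left(u + 149\right) = 4 + \left(149 + u\right) = 153 + u$)
$\frac{P}{n{\left(-151,151 \right)}} = - \frac{41322}{153 + 151} = - \frac{41322}{304} = \left(-41322\right) \frac{1}{304} = - \frac{20661}{152}$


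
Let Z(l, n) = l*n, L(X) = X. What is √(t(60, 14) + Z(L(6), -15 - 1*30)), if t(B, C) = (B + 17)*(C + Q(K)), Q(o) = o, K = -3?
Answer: √577 ≈ 24.021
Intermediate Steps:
t(B, C) = (-3 + C)*(17 + B) (t(B, C) = (B + 17)*(C - 3) = (17 + B)*(-3 + C) = (-3 + C)*(17 + B))
√(t(60, 14) + Z(L(6), -15 - 1*30)) = √((-51 - 3*60 + 17*14 + 60*14) + 6*(-15 - 1*30)) = √((-51 - 180 + 238 + 840) + 6*(-15 - 30)) = √(847 + 6*(-45)) = √(847 - 270) = √577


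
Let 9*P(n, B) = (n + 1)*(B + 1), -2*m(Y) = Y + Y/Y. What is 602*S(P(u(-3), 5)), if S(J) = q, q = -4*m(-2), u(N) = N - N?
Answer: -1204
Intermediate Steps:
u(N) = 0
m(Y) = -½ - Y/2 (m(Y) = -(Y + Y/Y)/2 = -(Y + 1)/2 = -(1 + Y)/2 = -½ - Y/2)
P(n, B) = (1 + B)*(1 + n)/9 (P(n, B) = ((n + 1)*(B + 1))/9 = ((1 + n)*(1 + B))/9 = ((1 + B)*(1 + n))/9 = (1 + B)*(1 + n)/9)
q = -2 (q = -4*(-½ - ½*(-2)) = -4*(-½ + 1) = -4*½ = -2)
S(J) = -2
602*S(P(u(-3), 5)) = 602*(-2) = -1204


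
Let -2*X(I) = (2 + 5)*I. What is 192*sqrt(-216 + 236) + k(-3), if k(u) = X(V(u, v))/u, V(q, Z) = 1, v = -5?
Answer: 7/6 + 384*sqrt(5) ≈ 859.82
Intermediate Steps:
X(I) = -7*I/2 (X(I) = -(2 + 5)*I/2 = -7*I/2)
k(u) = -7/(2*u) (k(u) = (-7/2*1)/u = -7/(2*u))
192*sqrt(-216 + 236) + k(-3) = 192*sqrt(-216 + 236) - 7/2/(-3) = 192*sqrt(20) - 7/2*(-1/3) = 192*(2*sqrt(5)) + 7/6 = 384*sqrt(5) + 7/6 = 7/6 + 384*sqrt(5)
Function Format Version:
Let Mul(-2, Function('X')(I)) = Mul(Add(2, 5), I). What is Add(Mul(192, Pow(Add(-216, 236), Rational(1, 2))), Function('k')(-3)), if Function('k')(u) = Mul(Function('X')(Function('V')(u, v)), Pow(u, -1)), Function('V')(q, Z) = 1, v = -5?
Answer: Add(Rational(7, 6), Mul(384, Pow(5, Rational(1, 2)))) ≈ 859.82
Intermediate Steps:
Function('X')(I) = Mul(Rational(-7, 2), I) (Function('X')(I) = Mul(Rational(-1, 2), Mul(Add(2, 5), I)) = Mul(Rational(-1, 2), Mul(7, I)) = Mul(Rational(-7, 2), I))
Function('k')(u) = Mul(Rational(-7, 2), Pow(u, -1)) (Function('k')(u) = Mul(Mul(Rational(-7, 2), 1), Pow(u, -1)) = Mul(Rational(-7, 2), Pow(u, -1)))
Add(Mul(192, Pow(Add(-216, 236), Rational(1, 2))), Function('k')(-3)) = Add(Mul(192, Pow(Add(-216, 236), Rational(1, 2))), Mul(Rational(-7, 2), Pow(-3, -1))) = Add(Mul(192, Pow(20, Rational(1, 2))), Mul(Rational(-7, 2), Rational(-1, 3))) = Add(Mul(192, Mul(2, Pow(5, Rational(1, 2)))), Rational(7, 6)) = Add(Mul(384, Pow(5, Rational(1, 2))), Rational(7, 6)) = Add(Rational(7, 6), Mul(384, Pow(5, Rational(1, 2))))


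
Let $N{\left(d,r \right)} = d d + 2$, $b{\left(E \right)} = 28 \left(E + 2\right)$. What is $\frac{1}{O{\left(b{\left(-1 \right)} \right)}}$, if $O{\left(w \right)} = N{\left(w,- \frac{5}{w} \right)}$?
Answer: $\frac{1}{786} \approx 0.0012723$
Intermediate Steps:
$b{\left(E \right)} = 56 + 28 E$ ($b{\left(E \right)} = 28 \left(2 + E\right) = 56 + 28 E$)
$N{\left(d,r \right)} = 2 + d^{2}$ ($N{\left(d,r \right)} = d^{2} + 2 = 2 + d^{2}$)
$O{\left(w \right)} = 2 + w^{2}$
$\frac{1}{O{\left(b{\left(-1 \right)} \right)}} = \frac{1}{2 + \left(56 + 28 \left(-1\right)\right)^{2}} = \frac{1}{2 + \left(56 - 28\right)^{2}} = \frac{1}{2 + 28^{2}} = \frac{1}{2 + 784} = \frac{1}{786}$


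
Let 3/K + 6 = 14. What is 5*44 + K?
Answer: 1763/8 ≈ 220.38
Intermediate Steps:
K = 3/8 (K = 3/(-6 + 14) = 3/8 ≈ 0.37500)
5*44 + K = 5*44 + 3/8 = 220 + 3/8 = 1763/8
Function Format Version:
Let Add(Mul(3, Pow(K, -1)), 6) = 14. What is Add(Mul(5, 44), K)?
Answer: Rational(1763, 8) ≈ 220.38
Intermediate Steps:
K = Rational(3, 8) (K = Mul(3, Pow(Add(-6, 14), -1)) = Mul(3, Pow(8, -1)) = Mul(3, Rational(1, 8)) = Rational(3, 8) ≈ 0.37500)
Add(Mul(5, 44), K) = Add(Mul(5, 44), Rational(3, 8)) = Add(220, Rational(3, 8)) = Rational(1763, 8)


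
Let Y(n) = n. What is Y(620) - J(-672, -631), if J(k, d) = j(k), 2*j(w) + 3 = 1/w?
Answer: 835297/1344 ≈ 621.50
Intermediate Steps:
j(w) = -3/2 + 1/(2*w)
J(k, d) = (1 - 3*k)/(2*k)
Y(620) - J(-672, -631) = 620 - (1 - 3*(-672))/(2*(-672)) = 620 - (-1)*(1 + 2016)/(2*672) = 620 - (-1)*2017/(2*672) = 620 - 1*(-2017/1344) = 620 + 2017/1344 = 835297/1344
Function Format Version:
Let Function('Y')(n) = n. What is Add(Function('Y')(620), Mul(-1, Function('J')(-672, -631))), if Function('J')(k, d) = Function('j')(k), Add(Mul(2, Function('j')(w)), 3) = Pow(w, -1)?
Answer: Rational(835297, 1344) ≈ 621.50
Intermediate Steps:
Function('j')(w) = Add(Rational(-3, 2), Mul(Rational(1, 2), Pow(w, -1)))
Function('J')(k, d) = Mul(Rational(1, 2), Pow(k, -1), Add(1, Mul(-3, k)))
Add(Function('Y')(620), Mul(-1, Function('J')(-672, -631))) = Add(620, Mul(-1, Mul(Rational(1, 2), Pow(-672, -1), Add(1, Mul(-3, -672))))) = Add(620, Mul(-1, Mul(Rational(1, 2), Rational(-1, 672), Add(1, 2016)))) = Add(620, Mul(-1, Mul(Rational(1, 2), Rational(-1, 672), 2017))) = Add(620, Mul(-1, Rational(-2017, 1344))) = Add(620, Rational(2017, 1344)) = Rational(835297, 1344)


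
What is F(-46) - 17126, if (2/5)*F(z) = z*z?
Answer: -11836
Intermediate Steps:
F(z) = 5*z²/2 (F(z) = 5*(z*z)/2 = 5*z²/2)
F(-46) - 17126 = (5/2)*(-46)² - 17126 = (5/2)*2116 - 17126 = 5290 - 17126 = -11836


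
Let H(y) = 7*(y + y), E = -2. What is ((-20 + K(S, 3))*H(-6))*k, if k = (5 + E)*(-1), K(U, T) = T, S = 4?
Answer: -4284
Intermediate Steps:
k = -3 (k = (5 - 2)*(-1) = 3*(-1) = -3)
H(y) = 14*y (H(y) = 7*(2*y) = 14*y)
((-20 + K(S, 3))*H(-6))*k = ((-20 + 3)*(14*(-6)))*(-3) = -17*(-84)*(-3) = 1428*(-3) = -4284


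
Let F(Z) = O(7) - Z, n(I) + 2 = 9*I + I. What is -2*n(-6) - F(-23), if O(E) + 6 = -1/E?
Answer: 750/7 ≈ 107.14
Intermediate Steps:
O(E) = -6 - 1/E
n(I) = -2 + 10*I (n(I) = -2 + (9*I + I) = -2 + 10*I)
F(Z) = -43/7 - Z (F(Z) = (-6 - 1/7) - Z = (-6 - 1*⅐) - Z = (-6 - ⅐) - Z = -43/7 - Z)
-2*n(-6) - F(-23) = -2*(-2 + 10*(-6)) - (-43/7 - 1*(-23)) = -2*(-2 - 60) - (-43/7 + 23) = -2*(-62) - 1*118/7 = 124 - 118/7 = 750/7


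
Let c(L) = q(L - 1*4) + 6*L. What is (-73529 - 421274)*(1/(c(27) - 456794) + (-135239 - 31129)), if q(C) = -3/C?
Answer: 864562556723175125/10502539 ≈ 8.2319e+10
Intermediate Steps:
c(L) = -3/(-4 + L) + 6*L (c(L) = -3/(L - 1*4) + 6*L = -3/(L - 4) + 6*L = -3/(-4 + L) + 6*L)
(-73529 - 421274)*(1/(c(27) - 456794) + (-135239 - 31129)) = (-73529 - 421274)*(1/(3*(-1 + 2*27*(-4 + 27))/(-4 + 27) - 456794) + (-135239 - 31129)) = -494803*(1/(3*(-1 + 2*27*23)/23 - 456794) - 166368) = -494803*(1/(3*(1/23)*(-1 + 1242) - 456794) - 166368) = -494803*(1/(3*(1/23)*1241 - 456794) - 166368) = -494803*(1/(3723/23 - 456794) - 166368) = -494803*(1/(-10502539/23) - 166368) = -494803*(-23/10502539 - 166368) = -494803*(-1747286408375/10502539) = 864562556723175125/10502539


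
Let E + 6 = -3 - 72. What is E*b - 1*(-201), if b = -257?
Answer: 21018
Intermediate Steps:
E = -81 (E = -6 + (-3 - 72) = -6 - 75 = -81)
E*b - 1*(-201) = -81*(-257) - 1*(-201) = 20817 + 201 = 21018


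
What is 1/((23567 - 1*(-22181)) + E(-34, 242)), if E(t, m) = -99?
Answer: 1/45649 ≈ 2.1906e-5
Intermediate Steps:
1/((23567 - 1*(-22181)) + E(-34, 242)) = 1/((23567 - 1*(-22181)) - 99) = 1/((23567 + 22181) - 99) = 1/(45748 - 99) = 1/45649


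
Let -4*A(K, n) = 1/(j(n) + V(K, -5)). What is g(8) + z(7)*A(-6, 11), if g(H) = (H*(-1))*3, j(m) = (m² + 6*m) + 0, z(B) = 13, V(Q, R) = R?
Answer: -1345/56 ≈ -24.018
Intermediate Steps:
j(m) = m² + 6*m
g(H) = -3*H (g(H) = -H*3 = -3*H)
A(K, n) = -1/(4*(-5 + n*(6 + n))) (A(K, n) = -1/(4*(n*(6 + n) - 5)) = -1/(4*(-5 + n*(6 + n))))
g(8) + z(7)*A(-6, 11) = -3*8 + 13*(-1/(-20 + 4*11*(6 + 11))) = -24 + 13*(-1/(-20 + 4*11*17)) = -24 + 13*(-1/(-20 + 748)) = -24 + 13*(-1/728) = -24 - 1/56 = -1345/56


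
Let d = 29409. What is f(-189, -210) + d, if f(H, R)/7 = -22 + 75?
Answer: 29780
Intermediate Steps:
f(H, R) = 371 (f(H, R) = 7*(-22 + 75) = 7*53 = 371)
f(-189, -210) + d = 371 + 29409 = 29780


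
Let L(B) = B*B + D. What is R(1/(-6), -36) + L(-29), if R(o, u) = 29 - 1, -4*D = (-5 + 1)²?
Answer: 865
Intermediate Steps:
D = -4 (D = -(-5 + 1)²/4 = -¼*(-4)² = -¼*16 = -4)
R(o, u) = 28
L(B) = -4 + B² (L(B) = B*B - 4 = B² - 4 = -4 + B²)
R(1/(-6), -36) + L(-29) = 28 + (-4 + (-29)²) = 28 + (-4 + 841) = 28 + 837 = 865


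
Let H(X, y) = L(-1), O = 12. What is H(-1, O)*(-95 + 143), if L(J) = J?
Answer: -48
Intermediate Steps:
H(X, y) = -1
H(-1, O)*(-95 + 143) = -(-95 + 143) = -1*48 = -48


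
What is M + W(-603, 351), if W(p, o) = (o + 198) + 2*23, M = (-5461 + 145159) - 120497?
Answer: 19796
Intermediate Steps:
M = 19201 (M = 139698 - 120497 = 19201)
W(p, o) = 244 + o (W(p, o) = (198 + o) + 46 = 244 + o)
M + W(-603, 351) = 19201 + (244 + 351) = 19201 + 595 = 19796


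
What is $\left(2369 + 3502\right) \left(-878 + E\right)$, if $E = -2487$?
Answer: $-19755915$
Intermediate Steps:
$\left(2369 + 3502\right) \left(-878 + E\right) = \left(2369 + 3502\right) \left(-878 - 2487\right) = 5871 \left(-3365\right) = -19755915$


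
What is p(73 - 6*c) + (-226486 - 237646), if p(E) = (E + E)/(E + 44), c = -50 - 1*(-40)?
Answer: -82151098/177 ≈ -4.6413e+5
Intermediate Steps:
c = -10 (c = -50 + 40 = -10)
p(E) = 2*E/(44 + E) (p(E) = (2*E)/(44 + E) = 2*E/(44 + E))
p(73 - 6*c) + (-226486 - 237646) = 2*(73 - 6*(-10))/(44 + (73 - 6*(-10))) + (-226486 - 237646) = 2*(73 - 1*(-60))/(44 + (73 - 1*(-60))) - 464132 = 2*(73 + 60)/(44 + (73 + 60)) - 464132 = 2*133/(44 + 133) - 464132 = 2*133/177 - 464132 = 2*133*(1/177) - 464132 = 266/177 - 464132 = -82151098/177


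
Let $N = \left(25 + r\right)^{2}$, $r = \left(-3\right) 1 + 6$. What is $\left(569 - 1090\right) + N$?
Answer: $263$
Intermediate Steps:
$r = 3$ ($r = -3 + 6 = 3$)
$N = 784$ ($N = \left(25 + 3\right)^{2} = 28^{2} = 784$)
$\left(569 - 1090\right) + N = \left(569 - 1090\right) + 784 = -521 + 784 = 263$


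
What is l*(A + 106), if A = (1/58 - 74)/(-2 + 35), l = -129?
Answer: -8539499/638 ≈ -13385.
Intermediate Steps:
A = -4291/1914 (A = (1/58 - 74)/33 = -4291/58*1/33 = -4291/1914 ≈ -2.2419)
l*(A + 106) = -129*(-4291/1914 + 106) = -129*198593/1914 = -8539499/638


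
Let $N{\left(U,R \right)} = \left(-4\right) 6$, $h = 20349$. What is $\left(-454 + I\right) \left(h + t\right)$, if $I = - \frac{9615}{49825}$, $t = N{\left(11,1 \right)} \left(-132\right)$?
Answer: $- \frac{106438718061}{9965} \approx -1.0681 \cdot 10^{7}$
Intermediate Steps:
$N{\left(U,R \right)} = -24$
$t = 3168$ ($t = \left(-24\right) \left(-132\right) = 3168$)
$I = - \frac{1923}{9965}$ ($I = \left(-9615\right) \frac{1}{49825} = - \frac{1923}{9965} \approx -0.19298$)
$\left(-454 + I\right) \left(h + t\right) = \left(-454 - \frac{1923}{9965}\right) \left(20349 + 3168\right) = \left(- \frac{4526033}{9965}\right) 23517 = - \frac{106438718061}{9965}$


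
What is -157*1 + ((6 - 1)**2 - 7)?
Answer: -139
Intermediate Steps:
-157*1 + ((6 - 1)**2 - 7) = -157 + (5**2 - 7) = -157 + (25 - 7) = -157 + 18 = -139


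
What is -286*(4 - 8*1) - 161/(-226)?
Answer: 258705/226 ≈ 1144.7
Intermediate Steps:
-286*(4 - 8*1) - 161/(-226) = -286*(4 - 8) - 161*(-1/226) = -286*(-4) + 161/226 = 1144 + 161/226 = 258705/226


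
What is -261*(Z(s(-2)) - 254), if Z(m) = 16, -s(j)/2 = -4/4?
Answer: 62118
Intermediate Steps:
s(j) = 2 (s(j) = -(-8)/4 = -2*(-1) = 2)
-261*(Z(s(-2)) - 254) = -261*(16 - 254) = -261*(-238) = 62118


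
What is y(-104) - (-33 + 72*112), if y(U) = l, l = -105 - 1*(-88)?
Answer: -8048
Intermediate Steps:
l = -17 (l = -105 + 88 = -17)
y(U) = -17
y(-104) - (-33 + 72*112) = -17 - (-33 + 72*112) = -17 - (-33 + 8064) = -17 - 1*8031 = -17 - 8031 = -8048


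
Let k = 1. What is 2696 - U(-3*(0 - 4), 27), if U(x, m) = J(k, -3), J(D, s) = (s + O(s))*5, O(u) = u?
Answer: 2726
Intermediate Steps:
J(D, s) = 10*s (J(D, s) = (s + s)*5 = (2*s)*5 = 10*s)
U(x, m) = -30 (U(x, m) = 10*(-3) = -30)
2696 - U(-3*(0 - 4), 27) = 2696 - 1*(-30) = 2696 + 30 = 2726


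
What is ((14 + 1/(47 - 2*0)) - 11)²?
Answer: 20164/2209 ≈ 9.1281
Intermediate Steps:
((14 + 1/(47 - 2*0)) - 11)² = ((14 + 1/(47 + 0)) - 11)² = ((14 + 1/47) - 11)² = (659/47 - 11)² = (142/47)² = 20164/2209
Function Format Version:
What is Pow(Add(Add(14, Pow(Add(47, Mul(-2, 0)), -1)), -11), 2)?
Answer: Rational(20164, 2209) ≈ 9.1281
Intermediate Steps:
Pow(Add(Add(14, Pow(Add(47, Mul(-2, 0)), -1)), -11), 2) = Pow(Add(Add(14, Pow(Add(47, 0), -1)), -11), 2) = Pow(Add(Add(14, Pow(47, -1)), -11), 2) = Pow(Add(Add(14, Rational(1, 47)), -11), 2) = Pow(Add(Rational(659, 47), -11), 2) = Pow(Rational(142, 47), 2) = Rational(20164, 2209)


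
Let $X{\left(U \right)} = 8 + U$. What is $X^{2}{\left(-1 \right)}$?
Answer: $49$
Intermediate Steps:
$X^{2}{\left(-1 \right)} = \left(8 - 1\right)^{2} = 7^{2} = 49$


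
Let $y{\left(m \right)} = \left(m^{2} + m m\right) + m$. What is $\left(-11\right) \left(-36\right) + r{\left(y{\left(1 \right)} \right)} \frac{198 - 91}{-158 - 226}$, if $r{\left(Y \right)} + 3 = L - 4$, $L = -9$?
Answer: $\frac{9611}{24} \approx 400.46$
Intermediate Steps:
$y{\left(m \right)} = m + 2 m^{2}$ ($y{\left(m \right)} = \left(m^{2} + m^{2}\right) + m = 2 m^{2} + m = m + 2 m^{2}$)
$r{\left(Y \right)} = -16$ ($r{\left(Y \right)} = -3 - 13 = -16$)
$\left(-11\right) \left(-36\right) + r{\left(y{\left(1 \right)} \right)} \frac{198 - 91}{-158 - 226} = \left(-11\right) \left(-36\right) - 16 \frac{198 - 91}{-158 - 226} = 396 - 16 \frac{107}{-384} = 396 - 16 \cdot 107 \left(- \frac{1}{384}\right) = 396 - - \frac{107}{24} = 396 + \frac{107}{24} = \frac{9611}{24}$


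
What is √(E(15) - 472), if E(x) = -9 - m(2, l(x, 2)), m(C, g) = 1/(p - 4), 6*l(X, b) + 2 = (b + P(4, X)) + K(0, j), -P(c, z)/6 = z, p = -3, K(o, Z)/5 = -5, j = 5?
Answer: 3*I*√2618/7 ≈ 21.928*I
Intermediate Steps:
K(o, Z) = -25 (K(o, Z) = 5*(-5) = -25)
P(c, z) = -6*z
l(X, b) = -9/2 - X + b/6 (l(X, b) = -⅓ + ((b - 6*X) - 25)/6 = -⅓ + (-25 + b - 6*X)/6 = -⅓ + (-25/6 - X + b/6) = -9/2 - X + b/6)
m(C, g) = -⅐ (m(C, g) = 1/(-3 - 4) = 1/(-7) = -⅐)
E(x) = -62/7 (E(x) = -9 - 1*(-⅐) = -9 + ⅐ = -62/7)
√(E(15) - 472) = √(-62/7 - 472) = √(-3366/7) = 3*I*√2618/7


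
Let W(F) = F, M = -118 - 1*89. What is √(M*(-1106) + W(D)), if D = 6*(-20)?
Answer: √228822 ≈ 478.35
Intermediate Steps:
M = -207 (M = -118 - 89 = -207)
D = -120
√(M*(-1106) + W(D)) = √(-207*(-1106) - 120) = √(228942 - 120) = √228822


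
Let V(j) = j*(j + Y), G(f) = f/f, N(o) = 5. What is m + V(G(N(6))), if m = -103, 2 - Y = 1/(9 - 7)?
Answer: -201/2 ≈ -100.50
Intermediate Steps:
Y = 3/2 (Y = 2 - 1/(9 - 7) = 2 - 1/2 = 2 - 1*½ = 2 - ½ = 3/2 ≈ 1.5000)
G(f) = 1
V(j) = j*(3/2 + j) (V(j) = j*(j + 3/2) = j*(3/2 + j))
m + V(G(N(6))) = -103 + (½)*1*(3 + 2*1) = -103 + (½)*1*(3 + 2) = -103 + (½)*1*5 = -103 + 5/2 = -201/2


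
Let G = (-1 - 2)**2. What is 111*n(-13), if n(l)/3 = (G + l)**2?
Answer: 5328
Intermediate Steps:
G = 9 (G = (-3)**2 = 9)
n(l) = 3*(9 + l)**2
111*n(-13) = 111*(3*(9 - 13)**2) = 111*(3*(-4)**2) = 111*(3*16) = 111*48 = 5328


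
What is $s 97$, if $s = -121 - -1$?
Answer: $-11640$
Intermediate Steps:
$s = -120$ ($s = -121 + \left(-54 + 55\right) = -121 + 1 = -120$)
$s 97 = \left(-120\right) 97 = -11640$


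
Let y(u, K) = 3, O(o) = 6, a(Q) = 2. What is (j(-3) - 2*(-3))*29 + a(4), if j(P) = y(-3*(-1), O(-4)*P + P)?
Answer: 263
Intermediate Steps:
j(P) = 3
(j(-3) - 2*(-3))*29 + a(4) = (3 - 2*(-3))*29 + 2 = (3 + 6)*29 + 2 = 9*29 + 2 = 261 + 2 = 263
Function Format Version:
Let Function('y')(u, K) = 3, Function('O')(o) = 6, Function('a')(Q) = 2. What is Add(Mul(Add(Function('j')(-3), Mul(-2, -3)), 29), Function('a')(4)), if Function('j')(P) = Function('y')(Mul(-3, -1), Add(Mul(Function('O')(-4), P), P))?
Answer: 263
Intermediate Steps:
Function('j')(P) = 3
Add(Mul(Add(Function('j')(-3), Mul(-2, -3)), 29), Function('a')(4)) = Add(Mul(Add(3, Mul(-2, -3)), 29), 2) = Add(Mul(Add(3, 6), 29), 2) = Add(Mul(9, 29), 2) = Add(261, 2) = 263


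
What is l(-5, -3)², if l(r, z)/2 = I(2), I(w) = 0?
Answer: 0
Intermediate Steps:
l(r, z) = 0 (l(r, z) = 2*0 = 0)
l(-5, -3)² = 0² = 0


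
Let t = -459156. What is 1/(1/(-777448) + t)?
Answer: -777448/356969913889 ≈ -2.1779e-6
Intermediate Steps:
1/(1/(-777448) + t) = 1/(1/(-777448) - 459156) = 1/(-1/777448 - 459156) = 1/(-356969913889/777448) = -777448/356969913889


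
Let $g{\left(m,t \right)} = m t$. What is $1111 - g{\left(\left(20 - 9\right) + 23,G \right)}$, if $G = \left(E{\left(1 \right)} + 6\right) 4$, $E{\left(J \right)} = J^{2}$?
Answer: $159$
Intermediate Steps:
$G = 28$ ($G = \left(1^{2} + 6\right) 4 = \left(1 + 6\right) 4 = 7 \cdot 4 = 28$)
$1111 - g{\left(\left(20 - 9\right) + 23,G \right)} = 1111 - \left(\left(20 - 9\right) + 23\right) 28 = 1111 - \left(11 + 23\right) 28 = 1111 - 34 \cdot 28 = 1111 - 952 = 159$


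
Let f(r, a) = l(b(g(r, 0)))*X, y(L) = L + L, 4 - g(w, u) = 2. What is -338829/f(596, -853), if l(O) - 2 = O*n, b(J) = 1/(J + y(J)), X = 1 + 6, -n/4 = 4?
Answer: 1016487/14 ≈ 72606.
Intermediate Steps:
g(w, u) = 2 (g(w, u) = 4 - 1*2 = 4 - 2 = 2)
y(L) = 2*L
n = -16 (n = -4*4 = -16)
X = 7
b(J) = 1/(3*J) (b(J) = 1/(J + 2*J) = 1/(3*J))
l(O) = 2 - 16*O (l(O) = 2 + O*(-16) = 2 - 16*O)
f(r, a) = -14/3 (f(r, a) = (2 - 16/(3*2))*7 = (2 - 16*1/6)*7 = (2 - 8/3)*7 = -2/3*7 = -14/3)
-338829/f(596, -853) = -338829/(-14/3) = -338829*(-3/14) = 1016487/14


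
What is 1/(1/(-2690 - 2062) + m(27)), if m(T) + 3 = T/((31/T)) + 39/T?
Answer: 147312/3235025 ≈ 0.045537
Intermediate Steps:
m(T) = -3 + 39/T + T²/31 (m(T) = -3 + (T/((31/T)) + 39/T) = -3 + (T*(T/31) + 39/T) = -3 + (T²/31 + 39/T) = -3 + (39/T + T²/31) = -3 + 39/T + T²/31)
1/(1/(-2690 - 2062) + m(27)) = 1/(1/(-2690 - 2062) + (-3 + 39/27 + (1/31)*27²)) = 1/(1/(-4752) + (-3 + 39*(1/27) + (1/31)*729)) = 1/(-1/4752 + (-3 + 13/9 + 729/31)) = 1/(-1/4752 + 6127/279) = 1/(3235025/147312) = 147312/3235025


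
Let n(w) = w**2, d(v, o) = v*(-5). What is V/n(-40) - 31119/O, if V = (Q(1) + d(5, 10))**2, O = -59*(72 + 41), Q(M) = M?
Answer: 837978/166675 ≈ 5.0276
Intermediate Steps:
d(v, o) = -5*v
O = -6667 (O = -59*113 = -6667)
V = 576 (V = (1 - 5*5)**2 = (1 - 25)**2 = (-24)**2 = 576)
V/n(-40) - 31119/O = 576/((-40)**2) - 31119/(-6667) = 576/1600 - 31119*(-1/6667) = 576*(1/1600) + 31119/6667 = 9/25 + 31119/6667 = 837978/166675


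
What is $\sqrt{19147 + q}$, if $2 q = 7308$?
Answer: $151$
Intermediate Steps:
$q = 3654$ ($q = \frac{1}{2} \cdot 7308 = 3654$)
$\sqrt{19147 + q} = \sqrt{19147 + 3654} = \sqrt{22801} = 151$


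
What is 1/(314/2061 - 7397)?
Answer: -2061/15244903 ≈ -0.00013519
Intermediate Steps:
1/(314/2061 - 7397) = 1/(-15244903/2061) = -2061/15244903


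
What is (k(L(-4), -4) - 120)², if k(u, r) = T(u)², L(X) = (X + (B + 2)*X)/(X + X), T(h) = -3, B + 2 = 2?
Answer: 12321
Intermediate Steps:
B = 0 (B = -2 + 2 = 0)
L(X) = 3/2 (L(X) = (X + (0 + 2)*X)/(X + X) = (X + 2*X)/((2*X)) = (3*X)*(1/(2*X)) = 3/2)
k(u, r) = 9 (k(u, r) = (-3)² = 9)
(k(L(-4), -4) - 120)² = (9 - 120)² = (-111)² = 12321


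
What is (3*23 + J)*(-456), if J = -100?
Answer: 14136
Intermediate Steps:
(3*23 + J)*(-456) = (3*23 - 100)*(-456) = (69 - 100)*(-456) = -31*(-456) = 14136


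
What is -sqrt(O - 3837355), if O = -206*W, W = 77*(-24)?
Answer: -I*sqrt(3456667) ≈ -1859.2*I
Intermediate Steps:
W = -1848
O = 380688 (O = -206*(-1848) = 380688)
-sqrt(O - 3837355) = -sqrt(380688 - 3837355) = -sqrt(-3456667) = -I*sqrt(3456667)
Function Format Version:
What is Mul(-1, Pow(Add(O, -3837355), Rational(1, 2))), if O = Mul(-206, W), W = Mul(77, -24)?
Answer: Mul(-1, I, Pow(3456667, Rational(1, 2))) ≈ Mul(-1859.2, I)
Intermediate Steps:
W = -1848
O = 380688 (O = Mul(-206, -1848) = 380688)
Mul(-1, Pow(Add(O, -3837355), Rational(1, 2))) = Mul(-1, Pow(Add(380688, -3837355), Rational(1, 2))) = Mul(-1, Pow(-3456667, Rational(1, 2))) = Mul(-1, Mul(I, Pow(3456667, Rational(1, 2)))) = Mul(-1, I, Pow(3456667, Rational(1, 2)))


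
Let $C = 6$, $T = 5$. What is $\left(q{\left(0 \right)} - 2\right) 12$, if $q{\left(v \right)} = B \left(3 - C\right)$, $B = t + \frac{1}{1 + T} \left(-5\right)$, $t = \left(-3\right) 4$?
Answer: $438$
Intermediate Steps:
$t = -12$
$B = - \frac{77}{6}$ ($B = -12 + \frac{1}{1 + 5} \left(-5\right) = -12 + \frac{1}{6} \left(-5\right) = -12 - \frac{5}{6} = - \frac{77}{6} \approx -12.833$)
$q{\left(v \right)} = \frac{77}{2}$ ($q{\left(v \right)} = - \frac{77 \left(3 - 6\right)}{6} = \left(- \frac{77}{6}\right) \left(-3\right) = \frac{77}{2}$)
$\left(q{\left(0 \right)} - 2\right) 12 = \left(\frac{77}{2} - 2\right) 12 = \frac{73}{2} \cdot 12 = 438$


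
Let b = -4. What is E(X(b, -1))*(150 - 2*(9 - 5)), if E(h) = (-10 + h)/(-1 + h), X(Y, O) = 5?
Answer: -355/2 ≈ -177.50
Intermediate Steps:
E(h) = (-10 + h)/(-1 + h)
E(X(b, -1))*(150 - 2*(9 - 5)) = ((-10 + 5)/(-1 + 5))*(150 - 2*(9 - 5)) = (-5/4)*(150 - 2*4) = ((¼)*(-5))*(150 - 8) = -5/4*142 = -355/2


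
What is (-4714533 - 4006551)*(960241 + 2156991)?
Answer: -27185642119488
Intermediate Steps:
(-4714533 - 4006551)*(960241 + 2156991) = -8721084*3117232 = -27185642119488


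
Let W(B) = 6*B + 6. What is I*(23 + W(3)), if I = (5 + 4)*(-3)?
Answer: -1269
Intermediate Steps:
I = -27 (I = 9*(-3) = -27)
W(B) = 6 + 6*B
I*(23 + W(3)) = -27*(23 + (6 + 6*3)) = -27*(23 + (6 + 18)) = -27*(23 + 24) = -27*47 = -1269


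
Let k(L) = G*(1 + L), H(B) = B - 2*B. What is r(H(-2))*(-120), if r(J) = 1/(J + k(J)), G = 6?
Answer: -6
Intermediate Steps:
H(B) = -B
k(L) = 6 + 6*L (k(L) = 6*(1 + L) = 6 + 6*L)
r(J) = 1/(6 + 7*J) (r(J) = 1/(J + (6 + 6*J)) = 1/(6 + 7*J))
r(H(-2))*(-120) = -120/(6 + 7*(-1*(-2))) = -120/(6 + 7*2) = -120/(6 + 14) = -120/20 = (1/20)*(-120) = -6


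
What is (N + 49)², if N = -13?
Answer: 1296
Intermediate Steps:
(N + 49)² = (-13 + 49)² = 36² = 1296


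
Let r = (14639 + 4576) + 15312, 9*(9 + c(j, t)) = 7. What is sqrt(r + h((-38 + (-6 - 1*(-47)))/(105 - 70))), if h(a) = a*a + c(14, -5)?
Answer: sqrt(380569606)/105 ≈ 185.79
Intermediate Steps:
c(j, t) = -74/9 (c(j, t) = -9 + (1/9)*7 = -9 + 7/9 = -74/9)
r = 34527 (r = 19215 + 15312 = 34527)
h(a) = -74/9 + a**2 (h(a) = a*a - 74/9 = a**2 - 74/9 = -74/9 + a**2)
sqrt(r + h((-38 + (-6 - 1*(-47)))/(105 - 70))) = sqrt(34527 + (-74/9 + ((-38 + (-6 - 1*(-47)))/(105 - 70))**2)) = sqrt(34527 + (-74/9 + ((-38 + (-6 + 47))/35)**2)) = sqrt(34527 + (-74/9 + ((-38 + 41)*(1/35))**2)) = sqrt(34527 + (-74/9 + (3*(1/35))**2)) = sqrt(34527 + (-74/9 + (3/35)**2)) = sqrt(34527 + (-74/9 + 9/1225)) = sqrt(34527 - 90569/11025) = sqrt(380569606/11025) = sqrt(380569606)/105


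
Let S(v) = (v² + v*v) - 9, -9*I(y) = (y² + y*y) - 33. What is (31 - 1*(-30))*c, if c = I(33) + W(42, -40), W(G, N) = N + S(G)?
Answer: 593042/3 ≈ 1.9768e+5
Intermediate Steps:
I(y) = 11/3 - 2*y²/9 (I(y) = -((y² + y*y) - 33)/9 = -((y² + y²) - 33)/9 = -(2*y² - 33)/9 = -(-33 + 2*y²)/9 = 11/3 - 2*y²/9)
S(v) = -9 + 2*v² (S(v) = (v² + v²) - 9 = 2*v² - 9 = -9 + 2*v²)
W(G, N) = -9 + N + 2*G² (W(G, N) = N + (-9 + 2*G²) = -9 + N + 2*G²)
c = 9722/3 (c = (11/3 - 2/9*33²) + (-9 - 40 + 2*42²) = (11/3 - 2/9*1089) + (-9 - 40 + 2*1764) = (11/3 - 242) + (-9 - 40 + 3528) = -715/3 + 3479 = 9722/3 ≈ 3240.7)
(31 - 1*(-30))*c = (31 - 1*(-30))*(9722/3) = (31 + 30)*(9722/3) = 61*(9722/3) = 593042/3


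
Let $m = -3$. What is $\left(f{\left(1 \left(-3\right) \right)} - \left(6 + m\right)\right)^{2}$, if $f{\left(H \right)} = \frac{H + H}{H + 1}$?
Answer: $0$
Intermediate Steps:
$f{\left(H \right)} = \frac{2 H}{1 + H}$
$\left(f{\left(1 \left(-3\right) \right)} - \left(6 + m\right)\right)^{2} = \left(\frac{2 \cdot 1 \left(-3\right)}{1 + 1 \left(-3\right)} - 3\right)^{2} = \left(2 \left(-3\right) \frac{1}{1 - 3} + \left(-6 + 3\right)\right)^{2} = \left(2 \left(-3\right) \frac{1}{-2} - 3\right)^{2} = \left(2 \left(-3\right) \left(- \frac{1}{2}\right) - 3\right)^{2} = \left(3 - 3\right)^{2} = 0^{2} = 0$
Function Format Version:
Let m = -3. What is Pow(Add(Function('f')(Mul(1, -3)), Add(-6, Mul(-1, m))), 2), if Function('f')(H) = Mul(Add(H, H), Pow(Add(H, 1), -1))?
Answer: 0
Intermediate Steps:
Function('f')(H) = Mul(2, H, Pow(Add(1, H), -1)) (Function('f')(H) = Mul(Mul(2, H), Pow(Add(1, H), -1)) = Mul(2, H, Pow(Add(1, H), -1)))
Pow(Add(Function('f')(Mul(1, -3)), Add(-6, Mul(-1, m))), 2) = Pow(Add(Mul(2, Mul(1, -3), Pow(Add(1, Mul(1, -3)), -1)), Add(-6, Mul(-1, -3))), 2) = Pow(Add(Mul(2, -3, Pow(Add(1, -3), -1)), Add(-6, 3)), 2) = Pow(Add(Mul(2, -3, Pow(-2, -1)), -3), 2) = Pow(Add(Mul(2, -3, Rational(-1, 2)), -3), 2) = Pow(Add(3, -3), 2) = Pow(0, 2) = 0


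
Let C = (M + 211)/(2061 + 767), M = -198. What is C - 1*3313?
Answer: -9369151/2828 ≈ -3313.0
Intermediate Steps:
C = 13/2828 (C = (-198 + 211)/(2061 + 767) = 13/2828 ≈ 0.0045969)
C - 1*3313 = 13/2828 - 1*3313 = 13/2828 - 3313 = -9369151/2828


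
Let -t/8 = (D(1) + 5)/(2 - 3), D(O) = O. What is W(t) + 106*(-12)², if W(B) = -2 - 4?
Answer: 15258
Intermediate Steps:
t = 48 (t = -8*(1 + 5)/(2 - 3) = -48/(-1) = -48*(-1) = -8*(-6) = 48)
W(B) = -6
W(t) + 106*(-12)² = -6 + 106*(-12)² = -6 + 106*144 = -6 + 15264 = 15258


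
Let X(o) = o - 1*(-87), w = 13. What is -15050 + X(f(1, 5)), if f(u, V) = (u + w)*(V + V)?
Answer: -14823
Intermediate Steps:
f(u, V) = 2*V*(13 + u) (f(u, V) = (u + 13)*(V + V) = (13 + u)*(2*V) = 2*V*(13 + u))
X(o) = 87 + o (X(o) = o + 87 = 87 + o)
-15050 + X(f(1, 5)) = -15050 + (87 + 2*5*(13 + 1)) = -15050 + (87 + 2*5*14) = -15050 + (87 + 140) = -15050 + 227 = -14823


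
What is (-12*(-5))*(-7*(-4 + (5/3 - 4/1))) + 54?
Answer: 2714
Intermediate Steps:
(-12*(-5))*(-7*(-4 + (5/3 - 4/1))) + 54 = 60*(-7*(-4 + (5*(1/3) - 4*1))) + 54 = 60*(-7*(-4 + (5/3 - 4))) + 54 = 60*(-7*(-4 - 7/3)) + 54 = 60*(-7*(-19/3)) + 54 = 60*(133/3) + 54 = 2660 + 54 = 2714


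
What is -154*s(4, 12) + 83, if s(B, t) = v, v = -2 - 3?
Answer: 853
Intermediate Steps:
v = -5
s(B, t) = -5
-154*s(4, 12) + 83 = -154*(-5) + 83 = 770 + 83 = 853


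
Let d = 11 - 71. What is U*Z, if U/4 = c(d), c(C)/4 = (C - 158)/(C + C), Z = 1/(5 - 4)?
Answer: 436/15 ≈ 29.067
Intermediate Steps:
d = -60
Z = 1 (Z = 1/1 = 1)
c(C) = 2*(-158 + C)/C (c(C) = 4*((C - 158)/(C + C)) = 4*((-158 + C)/((2*C))) = 4*((-158 + C)*(1/(2*C))) = 4*((-158 + C)/(2*C)) = 2*(-158 + C)/C)
U = 436/15 (U = 4*(2 - 316/(-60)) = 4*(2 - 316*(-1/60)) = 4*(2 + 79/15) = 4*(109/15) = 436/15 ≈ 29.067)
U*Z = (436/15)*1 = 436/15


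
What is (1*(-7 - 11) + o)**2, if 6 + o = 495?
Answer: 221841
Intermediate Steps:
o = 489 (o = -6 + 495 = 489)
(1*(-7 - 11) + o)**2 = (1*(-7 - 11) + 489)**2 = (1*(-18) + 489)**2 = (-18 + 489)**2 = 471**2 = 221841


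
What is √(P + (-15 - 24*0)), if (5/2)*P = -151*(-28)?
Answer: 17*√145/5 ≈ 40.941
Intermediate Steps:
P = 8456/5 (P = 2*(-151*(-28))/5 = (⅖)*4228 = 8456/5 ≈ 1691.2)
√(P + (-15 - 24*0)) = √(8456/5 + (-15 - 24*0)) = √(8456/5 + (-15 + 0)) = √(8456/5 - 15) = √(8381/5) = 17*√145/5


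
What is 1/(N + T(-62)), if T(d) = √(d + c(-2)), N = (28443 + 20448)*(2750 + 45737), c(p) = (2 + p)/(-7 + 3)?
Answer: 2370577917/5619639660568058951 - I*√62/5619639660568058951 ≈ 4.2184e-10 - 1.4012e-18*I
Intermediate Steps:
c(p) = -½ - p/4 (c(p) = (2 + p)/(-4) = (2 + p)*(-¼) = -½ - p/4)
N = 2370577917 (N = 48891*48487 = 2370577917)
T(d) = √d (T(d) = √(d + (-½ - ¼*(-2))) = √(d + (-½ + ½)) = √(d + 0) = √d)
1/(N + T(-62)) = 1/(2370577917 + √(-62)) = 1/(2370577917 + I*√62)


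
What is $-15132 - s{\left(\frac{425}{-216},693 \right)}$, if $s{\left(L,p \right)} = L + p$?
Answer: $- \frac{3417775}{216} \approx -15823.0$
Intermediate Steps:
$-15132 - s{\left(\frac{425}{-216},693 \right)} = -15132 - \left(\frac{425}{-216} + 693\right) = -15132 - \left(425 \left(- \frac{1}{216}\right) + 693\right) = -15132 - \left(- \frac{425}{216} + 693\right) = -15132 - \frac{149263}{216} = - \frac{3417775}{216}$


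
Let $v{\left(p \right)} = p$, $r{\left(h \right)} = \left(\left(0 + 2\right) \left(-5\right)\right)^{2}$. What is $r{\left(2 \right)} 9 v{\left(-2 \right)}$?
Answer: $-1800$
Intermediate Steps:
$r{\left(h \right)} = 100$ ($r{\left(h \right)} = \left(2 \left(-5\right)\right)^{2} = \left(-10\right)^{2} = 100$)
$r{\left(2 \right)} 9 v{\left(-2 \right)} = 100 \cdot 9 \left(-2\right) = 900 \left(-2\right) = -1800$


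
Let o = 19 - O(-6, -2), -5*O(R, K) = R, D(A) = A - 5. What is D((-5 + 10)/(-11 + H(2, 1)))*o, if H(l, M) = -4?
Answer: -1424/15 ≈ -94.933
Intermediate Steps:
D(A) = -5 + A
O(R, K) = -R/5
o = 89/5 (o = 19 - (-1)*(-6)/5 = 19 - 1*6/5 = 19 - 6/5 = 89/5 ≈ 17.800)
D((-5 + 10)/(-11 + H(2, 1)))*o = (-5 + (-5 + 10)/(-11 - 4))*(89/5) = (-5 + 5/(-15))*(89/5) = (-5 + 5*(-1/15))*(89/5) = (-5 - ⅓)*(89/5) = -16/3*89/5 = -1424/15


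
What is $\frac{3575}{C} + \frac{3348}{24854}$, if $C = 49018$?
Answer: $\frac{126482657}{609146686} \approx 0.20764$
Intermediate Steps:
$\frac{3575}{C} + \frac{3348}{24854} = \frac{3575}{49018} + \frac{3348}{24854} = 3575 \cdot \frac{1}{49018} + 3348 \cdot \frac{1}{24854} = \frac{3575}{49018} + \frac{1674}{12427} = \frac{126482657}{609146686}$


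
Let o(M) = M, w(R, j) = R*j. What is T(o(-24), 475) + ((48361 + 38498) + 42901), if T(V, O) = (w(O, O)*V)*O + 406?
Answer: -2571994834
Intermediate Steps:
T(V, O) = 406 + V*O³ (T(V, O) = ((O*O)*V)*O + 406 = (O²*V)*O + 406 = (V*O²)*O + 406 = V*O³ + 406 = 406 + V*O³)
T(o(-24), 475) + ((48361 + 38498) + 42901) = (406 - 24*475³) + ((48361 + 38498) + 42901) = (406 - 24*107171875) + (86859 + 42901) = (406 - 2572125000) + 129760 = -2572124594 + 129760 = -2571994834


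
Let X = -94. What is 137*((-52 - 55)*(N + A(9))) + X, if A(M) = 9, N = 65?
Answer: -1084860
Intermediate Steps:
137*((-52 - 55)*(N + A(9))) + X = 137*((-52 - 55)*(65 + 9)) - 94 = 137*(-107*74) - 94 = 137*(-7918) - 94 = -1084766 - 94 = -1084860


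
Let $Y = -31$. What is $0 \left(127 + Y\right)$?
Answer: $0$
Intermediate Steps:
$0 \left(127 + Y\right) = 0 \left(127 - 31\right) = 0 \cdot 96 = 0$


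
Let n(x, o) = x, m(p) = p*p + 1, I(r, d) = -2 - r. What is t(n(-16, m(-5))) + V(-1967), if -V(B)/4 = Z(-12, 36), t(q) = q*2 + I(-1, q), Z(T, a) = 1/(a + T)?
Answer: -199/6 ≈ -33.167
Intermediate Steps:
m(p) = 1 + p² (m(p) = p² + 1 = 1 + p²)
Z(T, a) = 1/(T + a)
t(q) = -1 + 2*q (t(q) = q*2 + (-2 - 1*(-1)) = 2*q + (-2 + 1) = 2*q - 1 = -1 + 2*q)
V(B) = -⅙ (V(B) = -4/(-12 + 36) = -4/24 = -4*1/24 = -⅙)
t(n(-16, m(-5))) + V(-1967) = (-1 + 2*(-16)) - ⅙ = (-1 - 32) - ⅙ = -33 - ⅙ = -199/6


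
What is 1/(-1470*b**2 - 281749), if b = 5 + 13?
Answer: -1/758029 ≈ -1.3192e-6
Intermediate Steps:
b = 18
1/(-1470*b**2 - 281749) = 1/(-1470*18**2 - 281749) = 1/(-1470*324 - 281749) = 1/(-476280 - 281749) = 1/(-758029) = -1/758029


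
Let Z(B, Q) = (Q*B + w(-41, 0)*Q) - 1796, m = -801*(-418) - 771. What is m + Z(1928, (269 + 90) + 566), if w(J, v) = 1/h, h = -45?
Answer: 19040674/9 ≈ 2.1156e+6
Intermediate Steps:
m = 334047 (m = 334818 - 771 = 334047)
w(J, v) = -1/45 (w(J, v) = 1/(-45) = -1/45)
Z(B, Q) = -1796 - Q/45 + B*Q (Z(B, Q) = (Q*B - Q/45) - 1796 = (B*Q - Q/45) - 1796 = (-Q/45 + B*Q) - 1796 = -1796 - Q/45 + B*Q)
m + Z(1928, (269 + 90) + 566) = 334047 + (-1796 - ((269 + 90) + 566)/45 + 1928*((269 + 90) + 566)) = 334047 + (-1796 - (359 + 566)/45 + 1928*(359 + 566)) = 334047 + (-1796 - 1/45*925 + 1928*925) = 334047 + (-1796 - 185/9 + 1783400) = 334047 + 16034251/9 = 19040674/9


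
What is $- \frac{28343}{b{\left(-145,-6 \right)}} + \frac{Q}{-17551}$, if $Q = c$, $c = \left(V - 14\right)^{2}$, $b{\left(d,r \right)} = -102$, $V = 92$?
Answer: $\frac{496827425}{1790202} \approx 277.53$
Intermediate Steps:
$c = 6084$ ($c = \left(92 - 14\right)^{2} = 78^{2} = 6084$)
$Q = 6084$
$- \frac{28343}{b{\left(-145,-6 \right)}} + \frac{Q}{-17551} = - \frac{28343}{-102} + \frac{6084}{-17551} = \left(-28343\right) \left(- \frac{1}{102}\right) + 6084 \left(- \frac{1}{17551}\right) = \frac{28343}{102} - \frac{6084}{17551} = \frac{496827425}{1790202}$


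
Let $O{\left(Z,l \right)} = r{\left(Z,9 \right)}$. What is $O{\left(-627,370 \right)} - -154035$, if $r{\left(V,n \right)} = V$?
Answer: $153408$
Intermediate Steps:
$O{\left(Z,l \right)} = Z$
$O{\left(-627,370 \right)} - -154035 = -627 - -154035 = -627 + 154035 = 153408$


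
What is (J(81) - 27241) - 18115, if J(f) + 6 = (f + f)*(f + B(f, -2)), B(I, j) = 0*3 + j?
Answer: -32564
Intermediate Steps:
B(I, j) = j (B(I, j) = 0 + j = j)
J(f) = -6 + 2*f*(-2 + f) (J(f) = -6 + (f + f)*(f - 2) = -6 + (2*f)*(-2 + f) = -6 + 2*f*(-2 + f))
(J(81) - 27241) - 18115 = ((-6 - 4*81 + 2*81**2) - 27241) - 18115 = ((-6 - 324 + 2*6561) - 27241) - 18115 = ((-6 - 324 + 13122) - 27241) - 18115 = (12792 - 27241) - 18115 = -14449 - 18115 = -32564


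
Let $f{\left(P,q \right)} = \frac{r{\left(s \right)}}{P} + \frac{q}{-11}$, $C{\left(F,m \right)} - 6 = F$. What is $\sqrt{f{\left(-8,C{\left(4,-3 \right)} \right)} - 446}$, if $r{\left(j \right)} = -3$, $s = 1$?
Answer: $\frac{i \sqrt{864490}}{44} \approx 21.131 i$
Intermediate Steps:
$C{\left(F,m \right)} = 6 + F$
$f{\left(P,q \right)} = - \frac{3}{P} - \frac{q}{11}$ ($f{\left(P,q \right)} = - \frac{3}{P} + \frac{q}{-11} = - \frac{3}{P} + q \left(- \frac{1}{11}\right) = - \frac{3}{P} - \frac{q}{11}$)
$\sqrt{f{\left(-8,C{\left(4,-3 \right)} \right)} - 446} = \sqrt{\left(- \frac{3}{-8} - \frac{6 + 4}{11}\right) - 446} = \sqrt{\left(\left(-3\right) \left(- \frac{1}{8}\right) - \frac{10}{11}\right) - 446} = \sqrt{\left(\frac{3}{8} - \frac{10}{11}\right) - 446} = \sqrt{- \frac{47}{88} - 446} = \sqrt{- \frac{39295}{88}} = \frac{i \sqrt{864490}}{44}$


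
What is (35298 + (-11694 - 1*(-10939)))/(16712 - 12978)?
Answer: 34543/3734 ≈ 9.2509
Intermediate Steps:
(35298 + (-11694 - 1*(-10939)))/(16712 - 12978) = (35298 + (-11694 + 10939))/3734 = (35298 - 755)*(1/3734) = 34543*(1/3734) = 34543/3734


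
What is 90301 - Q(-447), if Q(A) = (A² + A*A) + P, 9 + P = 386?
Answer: -309694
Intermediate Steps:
P = 377 (P = -9 + 386 = 377)
Q(A) = 377 + 2*A² (Q(A) = (A² + A*A) + 377 = (A² + A²) + 377 = 2*A² + 377 = 377 + 2*A²)
90301 - Q(-447) = 90301 - (377 + 2*(-447)²) = 90301 - (377 + 2*199809) = 90301 - (377 + 399618) = 90301 - 1*399995 = 90301 - 399995 = -309694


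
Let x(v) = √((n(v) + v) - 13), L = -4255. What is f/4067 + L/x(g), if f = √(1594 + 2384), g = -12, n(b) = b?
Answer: 3*√442/4067 + 115*I*√37 ≈ 0.015508 + 699.52*I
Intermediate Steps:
f = 3*√442 (f = √3978 = 3*√442 ≈ 63.071)
x(v) = √(-13 + 2*v) (x(v) = √((v + v) - 13) = √(2*v - 13) = √(-13 + 2*v))
f/4067 + L/x(g) = (3*√442)/4067 - 4255/√(-13 + 2*(-12)) = (3*√442)*(1/4067) - 4255/√(-13 - 24) = 3*√442/4067 - 4255*(-I*√37/37) = 3*√442/4067 - (-115)*I*√37 = 3*√442/4067 + 115*I*√37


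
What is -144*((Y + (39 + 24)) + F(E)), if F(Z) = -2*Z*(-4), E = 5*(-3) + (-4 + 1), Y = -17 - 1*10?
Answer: 15552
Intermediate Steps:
Y = -27 (Y = -17 - 10 = -27)
E = -18 (E = -15 - 3 = -18)
F(Z) = 8*Z
-144*((Y + (39 + 24)) + F(E)) = -144*((-27 + (39 + 24)) + 8*(-18)) = -144*((-27 + 63) - 144) = -144*(36 - 144) = -144*(-108) = 15552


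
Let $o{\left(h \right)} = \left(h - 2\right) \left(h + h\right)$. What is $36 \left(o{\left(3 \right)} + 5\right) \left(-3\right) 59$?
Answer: $-70092$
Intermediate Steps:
$o{\left(h \right)} = 2 h \left(-2 + h\right)$ ($o{\left(h \right)} = \left(-2 + h\right) 2 h = 2 h \left(-2 + h\right)$)
$36 \left(o{\left(3 \right)} + 5\right) \left(-3\right) 59 = 36 \left(2 \cdot 3 \left(-2 + 3\right) + 5\right) \left(-3\right) 59 = 36 \left(2 \cdot 3 \cdot 1 + 5\right) \left(-3\right) 59 = 36 \left(6 + 5\right) \left(-3\right) 59 = 36 \cdot 11 \left(-3\right) 59 = 36 \left(-33\right) 59 = \left(-1188\right) 59 = -70092$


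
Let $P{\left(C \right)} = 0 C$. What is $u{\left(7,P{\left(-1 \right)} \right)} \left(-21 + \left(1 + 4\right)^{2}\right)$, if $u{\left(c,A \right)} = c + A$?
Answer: $28$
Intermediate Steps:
$P{\left(C \right)} = 0$
$u{\left(c,A \right)} = A + c$
$u{\left(7,P{\left(-1 \right)} \right)} \left(-21 + \left(1 + 4\right)^{2}\right) = \left(0 + 7\right) \left(-21 + \left(1 + 4\right)^{2}\right) = 7 \left(-21 + 5^{2}\right) = 7 \left(-21 + 25\right) = 7 \cdot 4 = 28$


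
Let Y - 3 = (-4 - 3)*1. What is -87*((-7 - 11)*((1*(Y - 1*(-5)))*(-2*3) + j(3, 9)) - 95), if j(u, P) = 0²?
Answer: -1131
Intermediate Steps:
j(u, P) = 0
Y = -4 (Y = 3 + (-4 - 3)*1 = 3 - 7*1 = 3 - 7 = -4)
-87*((-7 - 11)*((1*(Y - 1*(-5)))*(-2*3) + j(3, 9)) - 95) = -87*((-7 - 11)*((1*(-4 - 1*(-5)))*(-2*3) + 0) - 95) = -87*(-18*((1*(-4 + 5))*(-6) + 0) - 95) = -87*(-18*((1*1)*(-6) + 0) - 95) = -87*(-18*(1*(-6) + 0) - 95) = -87*(-18*(-6 + 0) - 95) = -87*(-18*(-6) - 95) = -87*(108 - 95) = -87*13 = -1131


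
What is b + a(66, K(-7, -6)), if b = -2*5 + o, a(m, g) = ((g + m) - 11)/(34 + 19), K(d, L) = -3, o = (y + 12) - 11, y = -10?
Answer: -955/53 ≈ -18.019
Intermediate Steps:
o = -9 (o = (-10 + 12) - 11 = 2 - 11 = -9)
a(m, g) = -11/53 + g/53 + m/53 (a(m, g) = (-11 + g + m)/53 = (-11 + g + m)*(1/53) = -11/53 + g/53 + m/53)
b = -19 (b = -2*5 - 9 = -10 - 9 = -19)
b + a(66, K(-7, -6)) = -19 + (-11/53 + (1/53)*(-3) + (1/53)*66) = -19 + (-11/53 - 3/53 + 66/53) = -19 + 52/53 = -955/53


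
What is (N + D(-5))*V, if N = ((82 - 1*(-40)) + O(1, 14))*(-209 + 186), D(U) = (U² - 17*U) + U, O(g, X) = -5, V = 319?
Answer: -824934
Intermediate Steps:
D(U) = U² - 16*U
N = -2691 (N = ((82 - 1*(-40)) - 5)*(-209 + 186) = ((82 + 40) - 5)*(-23) = (122 - 5)*(-23) = 117*(-23) = -2691)
(N + D(-5))*V = (-2691 - 5*(-16 - 5))*319 = (-2691 - 5*(-21))*319 = (-2691 + 105)*319 = -2586*319 = -824934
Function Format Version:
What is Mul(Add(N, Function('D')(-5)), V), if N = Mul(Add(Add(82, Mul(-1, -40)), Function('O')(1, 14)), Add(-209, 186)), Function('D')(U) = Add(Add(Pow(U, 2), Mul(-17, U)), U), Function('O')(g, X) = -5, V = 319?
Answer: -824934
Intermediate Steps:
Function('D')(U) = Add(Pow(U, 2), Mul(-16, U))
N = -2691 (N = Mul(Add(Add(82, Mul(-1, -40)), -5), Add(-209, 186)) = Mul(Add(Add(82, 40), -5), -23) = Mul(Add(122, -5), -23) = Mul(117, -23) = -2691)
Mul(Add(N, Function('D')(-5)), V) = Mul(Add(-2691, Mul(-5, Add(-16, -5))), 319) = Mul(Add(-2691, Mul(-5, -21)), 319) = Mul(Add(-2691, 105), 319) = Mul(-2586, 319) = -824934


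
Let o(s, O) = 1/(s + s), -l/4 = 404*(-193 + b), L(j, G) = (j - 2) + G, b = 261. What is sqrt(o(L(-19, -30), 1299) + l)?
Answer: I*sqrt(1143274854)/102 ≈ 331.49*I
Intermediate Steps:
L(j, G) = -2 + G + j (L(j, G) = (-2 + j) + G = -2 + G + j)
l = -109888 (l = -1616*(-193 + 261) = -1616*68 = -4*27472 = -109888)
o(s, O) = 1/(2*s)
sqrt(o(L(-19, -30), 1299) + l) = sqrt(1/(2*(-2 - 30 - 19)) - 109888) = sqrt((1/2)/(-51) - 109888) = sqrt((1/2)*(-1/51) - 109888) = sqrt(-1/102 - 109888) = sqrt(-11208577/102) = I*sqrt(1143274854)/102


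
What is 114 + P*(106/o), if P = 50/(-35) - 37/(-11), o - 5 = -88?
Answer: 712780/6391 ≈ 111.53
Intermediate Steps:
o = -83 (o = 5 - 88 = -83)
P = 149/77 (P = 50*(-1/35) - 37*(-1/11) = -10/7 + 37/11 = 149/77 ≈ 1.9351)
114 + P*(106/o) = 114 + 149*(106/(-83))/77 = 114 + 149*(106*(-1/83))/77 = 114 + (149/77)*(-106/83) = 114 - 15794/6391 = 712780/6391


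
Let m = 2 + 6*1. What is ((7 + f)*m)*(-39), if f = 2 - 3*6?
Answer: 2808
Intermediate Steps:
m = 8 (m = 2 + 6 = 8)
f = -16 (f = 2 - 18 = -16)
((7 + f)*m)*(-39) = ((7 - 16)*8)*(-39) = -9*8*(-39) = -72*(-39) = 2808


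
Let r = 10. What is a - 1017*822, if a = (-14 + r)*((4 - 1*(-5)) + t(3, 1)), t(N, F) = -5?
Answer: -835990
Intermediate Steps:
a = -16 (a = (-14 + 10)*((4 - 1*(-5)) - 5) = -4*((4 + 5) - 5) = -4*(9 - 5) = -4*4 = -16)
a - 1017*822 = -16 - 1017*822 = -16 - 835974 = -835990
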